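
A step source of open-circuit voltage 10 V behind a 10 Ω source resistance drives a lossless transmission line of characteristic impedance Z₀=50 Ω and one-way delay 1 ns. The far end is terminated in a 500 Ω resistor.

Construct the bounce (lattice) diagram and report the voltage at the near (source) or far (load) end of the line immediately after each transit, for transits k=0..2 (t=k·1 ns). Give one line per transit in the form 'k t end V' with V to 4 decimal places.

Γ_L=0.818182, Γ_S=-0.666667; launch V₁=10·50/60=8.333333
k=0 src: V=8.3333
k=1 load: inc=8.333333, refl=8.333333·0.818182=6.8182; V=0.000000+8.333333+6.818182=15.1515
k=2 src: inc=6.818182, refl=6.818182·-0.666667=-4.5455; V=8.333333+6.818182+-4.545455=10.6061

0 0 source 8.3333
1 1 load 15.1515
2 2 source 10.6061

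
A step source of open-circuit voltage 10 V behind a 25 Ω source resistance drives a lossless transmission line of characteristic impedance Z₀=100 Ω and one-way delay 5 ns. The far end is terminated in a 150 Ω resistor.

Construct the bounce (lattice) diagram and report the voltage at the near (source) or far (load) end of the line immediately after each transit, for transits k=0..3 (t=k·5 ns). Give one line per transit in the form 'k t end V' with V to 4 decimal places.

Γ_L=0.200000, Γ_S=-0.600000; launch V₁=10·100/125=8.000000
k=0 src: V=8.0000
k=1 load: inc=8.000000, refl=8.000000·0.200000=1.6000; V=0.000000+8.000000+1.600000=9.6000
k=2 src: inc=1.600000, refl=1.600000·-0.600000=-0.9600; V=8.000000+1.600000+-0.960000=8.6400
k=3 load: inc=-0.960000, refl=-0.960000·0.200000=-0.1920; V=9.600000+-0.960000+-0.192000=8.4480

0 0 source 8.0000
1 5 load 9.6000
2 10 source 8.6400
3 15 load 8.4480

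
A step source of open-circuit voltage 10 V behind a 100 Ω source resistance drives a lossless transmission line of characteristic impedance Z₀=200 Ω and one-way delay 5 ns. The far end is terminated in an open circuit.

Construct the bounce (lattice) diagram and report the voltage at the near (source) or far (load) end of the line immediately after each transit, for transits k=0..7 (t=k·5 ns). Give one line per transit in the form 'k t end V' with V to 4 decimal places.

0 0 source 6.6667
1 5 load 13.3333
2 10 source 11.1111
3 15 load 8.8889
4 20 source 9.6296
5 25 load 10.3704
6 30 source 10.1235
7 35 load 9.8765

Γ_L=1.000000, Γ_S=-0.333333; launch V₁=10·200/300=6.666667
k=0 src: V=6.6667
k=1 load: inc=6.666667, refl=6.666667·1.000000=6.6667; V=0.000000+6.666667+6.666667=13.3333
k=2 src: inc=6.666667, refl=6.666667·-0.333333=-2.2222; V=6.666667+6.666667+-2.222222=11.1111
k=3 load: inc=-2.222222, refl=-2.222222·1.000000=-2.2222; V=13.333333+-2.222222+-2.222222=8.8889
k=4 src: inc=-2.222222, refl=-2.222222·-0.333333=0.7407; V=11.111111+-2.222222+0.740741=9.6296
k=5 load: inc=0.740741, refl=0.740741·1.000000=0.7407; V=8.888889+0.740741+0.740741=10.3704
k=6 src: inc=0.740741, refl=0.740741·-0.333333=-0.2469; V=9.629630+0.740741+-0.246914=10.1235
k=7 load: inc=-0.246914, refl=-0.246914·1.000000=-0.2469; V=10.370370+-0.246914+-0.246914=9.8765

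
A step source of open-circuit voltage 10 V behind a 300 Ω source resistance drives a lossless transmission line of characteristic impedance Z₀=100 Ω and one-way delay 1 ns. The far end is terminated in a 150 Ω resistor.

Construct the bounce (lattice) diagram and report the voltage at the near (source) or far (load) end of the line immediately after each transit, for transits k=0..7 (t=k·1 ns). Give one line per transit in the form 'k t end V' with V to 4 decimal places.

Γ_L=0.200000, Γ_S=0.500000; launch V₁=10·100/400=2.500000
k=0 src: V=2.5000
k=1 load: inc=2.500000, refl=2.500000·0.200000=0.5000; V=0.000000+2.500000+0.500000=3.0000
k=2 src: inc=0.500000, refl=0.500000·0.500000=0.2500; V=2.500000+0.500000+0.250000=3.2500
k=3 load: inc=0.250000, refl=0.250000·0.200000=0.0500; V=3.000000+0.250000+0.050000=3.3000
k=4 src: inc=0.050000, refl=0.050000·0.500000=0.0250; V=3.250000+0.050000+0.025000=3.3250
k=5 load: inc=0.025000, refl=0.025000·0.200000=0.0050; V=3.300000+0.025000+0.005000=3.3300
k=6 src: inc=0.005000, refl=0.005000·0.500000=0.0025; V=3.325000+0.005000+0.002500=3.3325
k=7 load: inc=0.002500, refl=0.002500·0.200000=0.0005; V=3.330000+0.002500+0.000500=3.3330

0 0 source 2.5000
1 1 load 3.0000
2 2 source 3.2500
3 3 load 3.3000
4 4 source 3.3250
5 5 load 3.3300
6 6 source 3.3325
7 7 load 3.3330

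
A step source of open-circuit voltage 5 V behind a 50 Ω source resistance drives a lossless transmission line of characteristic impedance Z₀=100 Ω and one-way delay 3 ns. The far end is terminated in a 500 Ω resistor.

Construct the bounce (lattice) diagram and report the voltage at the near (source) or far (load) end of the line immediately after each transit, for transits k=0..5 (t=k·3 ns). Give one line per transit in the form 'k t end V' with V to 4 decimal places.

Γ_L=0.666667, Γ_S=-0.333333; launch V₁=5·100/150=3.333333
k=0 src: V=3.3333
k=1 load: inc=3.333333, refl=3.333333·0.666667=2.2222; V=0.000000+3.333333+2.222222=5.5556
k=2 src: inc=2.222222, refl=2.222222·-0.333333=-0.7407; V=3.333333+2.222222+-0.740741=4.8148
k=3 load: inc=-0.740741, refl=-0.740741·0.666667=-0.4938; V=5.555556+-0.740741+-0.493827=4.3210
k=4 src: inc=-0.493827, refl=-0.493827·-0.333333=0.1646; V=4.814815+-0.493827+0.164609=4.4856
k=5 load: inc=0.164609, refl=0.164609·0.666667=0.1097; V=4.320988+0.164609+0.109739=4.5953

0 0 source 3.3333
1 3 load 5.5556
2 6 source 4.8148
3 9 load 4.3210
4 12 source 4.4856
5 15 load 4.5953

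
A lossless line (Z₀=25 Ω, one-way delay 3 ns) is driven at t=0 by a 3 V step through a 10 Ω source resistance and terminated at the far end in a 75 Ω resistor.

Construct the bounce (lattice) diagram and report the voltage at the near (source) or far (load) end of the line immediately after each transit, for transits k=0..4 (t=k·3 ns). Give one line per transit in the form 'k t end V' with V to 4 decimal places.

0 0 source 2.1429
1 3 load 3.2143
2 6 source 2.7551
3 9 load 2.5255
4 12 source 2.6239

Γ_L=0.500000, Γ_S=-0.428571; launch V₁=3·25/35=2.142857
k=0 src: V=2.1429
k=1 load: inc=2.142857, refl=2.142857·0.500000=1.0714; V=0.000000+2.142857+1.071429=3.2143
k=2 src: inc=1.071429, refl=1.071429·-0.428571=-0.4592; V=2.142857+1.071429+-0.459184=2.7551
k=3 load: inc=-0.459184, refl=-0.459184·0.500000=-0.2296; V=3.214286+-0.459184+-0.229592=2.5255
k=4 src: inc=-0.229592, refl=-0.229592·-0.428571=0.0984; V=2.755102+-0.229592+0.098397=2.6239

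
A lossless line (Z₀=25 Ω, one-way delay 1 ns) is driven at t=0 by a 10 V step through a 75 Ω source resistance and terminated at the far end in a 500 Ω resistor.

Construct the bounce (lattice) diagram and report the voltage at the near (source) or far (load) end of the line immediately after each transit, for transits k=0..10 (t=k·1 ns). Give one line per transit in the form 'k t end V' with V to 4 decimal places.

0 0 source 2.5000
1 1 load 4.7619
2 2 source 5.8929
3 3 load 6.9161
4 4 source 7.4277
5 5 load 7.8906
6 6 source 8.1221
7 7 load 8.3315
8 8 source 8.4362
9 9 load 8.5309
10 10 source 8.5783

Γ_L=0.904762, Γ_S=0.500000; launch V₁=10·25/100=2.500000
k=0 src: V=2.5000
k=1 load: inc=2.500000, refl=2.500000·0.904762=2.2619; V=0.000000+2.500000+2.261905=4.7619
k=2 src: inc=2.261905, refl=2.261905·0.500000=1.1310; V=2.500000+2.261905+1.130952=5.8929
k=3 load: inc=1.130952, refl=1.130952·0.904762=1.0232; V=4.761905+1.130952+1.023243=6.9161
k=4 src: inc=1.023243, refl=1.023243·0.500000=0.5116; V=5.892857+1.023243+0.511621=7.4277
k=5 load: inc=0.511621, refl=0.511621·0.904762=0.4629; V=6.916100+0.511621+0.462895=7.8906
k=6 src: inc=0.462895, refl=0.462895·0.500000=0.2314; V=7.427721+0.462895+0.231448=8.1221
k=7 load: inc=0.231448, refl=0.231448·0.904762=0.2094; V=7.890617+0.231448+0.209405=8.3315
k=8 src: inc=0.209405, refl=0.209405·0.500000=0.1047; V=8.122064+0.209405+0.104703=8.4362
k=9 load: inc=0.104703, refl=0.104703·0.904762=0.0947; V=8.331469+0.104703+0.094731=8.5309
k=10 src: inc=0.094731, refl=0.094731·0.500000=0.0474; V=8.436172+0.094731+0.047365=8.5783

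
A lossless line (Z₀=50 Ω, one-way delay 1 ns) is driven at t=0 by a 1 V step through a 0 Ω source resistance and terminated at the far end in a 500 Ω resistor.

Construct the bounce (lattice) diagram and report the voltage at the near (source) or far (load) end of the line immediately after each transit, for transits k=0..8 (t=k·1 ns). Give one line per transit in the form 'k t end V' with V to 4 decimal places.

0 0 source 1.0000
1 1 load 1.8182
2 2 source 1.0000
3 3 load 0.3306
4 4 source 1.0000
5 5 load 1.5477
6 6 source 1.0000
7 7 load 0.5519
8 8 source 1.0000

Γ_L=0.818182, Γ_S=-1.000000; launch V₁=1·50/50=1.000000
k=0 src: V=1.0000
k=1 load: inc=1.000000, refl=1.000000·0.818182=0.8182; V=0.000000+1.000000+0.818182=1.8182
k=2 src: inc=0.818182, refl=0.818182·-1.000000=-0.8182; V=1.000000+0.818182+-0.818182=1.0000
k=3 load: inc=-0.818182, refl=-0.818182·0.818182=-0.6694; V=1.818182+-0.818182+-0.669421=0.3306
k=4 src: inc=-0.669421, refl=-0.669421·-1.000000=0.6694; V=1.000000+-0.669421+0.669421=1.0000
k=5 load: inc=0.669421, refl=0.669421·0.818182=0.5477; V=0.330579+0.669421+0.547708=1.5477
k=6 src: inc=0.547708, refl=0.547708·-1.000000=-0.5477; V=1.000000+0.547708+-0.547708=1.0000
k=7 load: inc=-0.547708, refl=-0.547708·0.818182=-0.4481; V=1.547708+-0.547708+-0.448125=0.5519
k=8 src: inc=-0.448125, refl=-0.448125·-1.000000=0.4481; V=1.000000+-0.448125+0.448125=1.0000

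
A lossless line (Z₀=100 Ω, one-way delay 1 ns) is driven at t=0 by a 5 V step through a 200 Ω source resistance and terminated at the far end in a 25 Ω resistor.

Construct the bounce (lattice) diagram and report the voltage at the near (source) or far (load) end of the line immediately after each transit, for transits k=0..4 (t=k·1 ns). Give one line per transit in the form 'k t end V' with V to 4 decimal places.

Γ_L=-0.600000, Γ_S=0.333333; launch V₁=5·100/300=1.666667
k=0 src: V=1.6667
k=1 load: inc=1.666667, refl=1.666667·-0.600000=-1.0000; V=0.000000+1.666667+-1.000000=0.6667
k=2 src: inc=-1.000000, refl=-1.000000·0.333333=-0.3333; V=1.666667+-1.000000+-0.333333=0.3333
k=3 load: inc=-0.333333, refl=-0.333333·-0.600000=0.2000; V=0.666667+-0.333333+0.200000=0.5333
k=4 src: inc=0.200000, refl=0.200000·0.333333=0.0667; V=0.333333+0.200000+0.066667=0.6000

0 0 source 1.6667
1 1 load 0.6667
2 2 source 0.3333
3 3 load 0.5333
4 4 source 0.6000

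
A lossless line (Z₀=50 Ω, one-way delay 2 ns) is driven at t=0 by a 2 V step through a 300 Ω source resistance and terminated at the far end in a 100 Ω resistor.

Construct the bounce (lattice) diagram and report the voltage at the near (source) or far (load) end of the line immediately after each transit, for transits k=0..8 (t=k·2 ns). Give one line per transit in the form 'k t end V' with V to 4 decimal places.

Γ_L=0.333333, Γ_S=0.714286; launch V₁=2·50/350=0.285714
k=0 src: V=0.2857
k=1 load: inc=0.285714, refl=0.285714·0.333333=0.0952; V=0.000000+0.285714+0.095238=0.3810
k=2 src: inc=0.095238, refl=0.095238·0.714286=0.0680; V=0.285714+0.095238+0.068027=0.4490
k=3 load: inc=0.068027, refl=0.068027·0.333333=0.0227; V=0.380952+0.068027+0.022676=0.4717
k=4 src: inc=0.022676, refl=0.022676·0.714286=0.0162; V=0.448980+0.022676+0.016197=0.4879
k=5 load: inc=0.016197, refl=0.016197·0.333333=0.0054; V=0.471655+0.016197+0.005399=0.4933
k=6 src: inc=0.005399, refl=0.005399·0.714286=0.0039; V=0.487852+0.005399+0.003856=0.4971
k=7 load: inc=0.003856, refl=0.003856·0.333333=0.0013; V=0.493251+0.003856+0.001285=0.4984
k=8 src: inc=0.001285, refl=0.001285·0.714286=0.0009; V=0.497108+0.001285+0.000918=0.4993

0 0 source 0.2857
1 2 load 0.3810
2 4 source 0.4490
3 6 load 0.4717
4 8 source 0.4879
5 10 load 0.4933
6 12 source 0.4971
7 14 load 0.4984
8 16 source 0.4993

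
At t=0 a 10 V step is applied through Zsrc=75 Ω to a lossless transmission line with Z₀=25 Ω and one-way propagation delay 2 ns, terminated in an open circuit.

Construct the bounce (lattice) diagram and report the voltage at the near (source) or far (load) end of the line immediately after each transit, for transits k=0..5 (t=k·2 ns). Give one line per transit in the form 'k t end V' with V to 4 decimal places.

Γ_L=1.000000, Γ_S=0.500000; launch V₁=10·25/100=2.500000
k=0 src: V=2.5000
k=1 load: inc=2.500000, refl=2.500000·1.000000=2.5000; V=0.000000+2.500000+2.500000=5.0000
k=2 src: inc=2.500000, refl=2.500000·0.500000=1.2500; V=2.500000+2.500000+1.250000=6.2500
k=3 load: inc=1.250000, refl=1.250000·1.000000=1.2500; V=5.000000+1.250000+1.250000=7.5000
k=4 src: inc=1.250000, refl=1.250000·0.500000=0.6250; V=6.250000+1.250000+0.625000=8.1250
k=5 load: inc=0.625000, refl=0.625000·1.000000=0.6250; V=7.500000+0.625000+0.625000=8.7500

0 0 source 2.5000
1 2 load 5.0000
2 4 source 6.2500
3 6 load 7.5000
4 8 source 8.1250
5 10 load 8.7500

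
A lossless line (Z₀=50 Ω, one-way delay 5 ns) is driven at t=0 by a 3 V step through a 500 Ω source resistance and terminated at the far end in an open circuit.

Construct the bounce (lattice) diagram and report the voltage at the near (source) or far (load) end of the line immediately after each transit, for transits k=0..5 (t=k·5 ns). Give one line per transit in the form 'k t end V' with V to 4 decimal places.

Γ_L=1.000000, Γ_S=0.818182; launch V₁=3·50/550=0.272727
k=0 src: V=0.2727
k=1 load: inc=0.272727, refl=0.272727·1.000000=0.2727; V=0.000000+0.272727+0.272727=0.5455
k=2 src: inc=0.272727, refl=0.272727·0.818182=0.2231; V=0.272727+0.272727+0.223140=0.7686
k=3 load: inc=0.223140, refl=0.223140·1.000000=0.2231; V=0.545455+0.223140+0.223140=0.9917
k=4 src: inc=0.223140, refl=0.223140·0.818182=0.1826; V=0.768595+0.223140+0.182569=1.1743
k=5 load: inc=0.182569, refl=0.182569·1.000000=0.1826; V=0.991736+0.182569+0.182569=1.3569

0 0 source 0.2727
1 5 load 0.5455
2 10 source 0.7686
3 15 load 0.9917
4 20 source 1.1743
5 25 load 1.3569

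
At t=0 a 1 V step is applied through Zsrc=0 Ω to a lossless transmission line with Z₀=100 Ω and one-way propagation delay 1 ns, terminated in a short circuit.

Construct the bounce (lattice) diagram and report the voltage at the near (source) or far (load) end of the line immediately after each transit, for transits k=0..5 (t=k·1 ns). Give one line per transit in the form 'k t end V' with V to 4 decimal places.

Γ_L=-1.000000, Γ_S=-1.000000; launch V₁=1·100/100=1.000000
k=0 src: V=1.0000
k=1 load: inc=1.000000, refl=1.000000·-1.000000=-1.0000; V=0.000000+1.000000+-1.000000=0.0000
k=2 src: inc=-1.000000, refl=-1.000000·-1.000000=1.0000; V=1.000000+-1.000000+1.000000=1.0000
k=3 load: inc=1.000000, refl=1.000000·-1.000000=-1.0000; V=0.000000+1.000000+-1.000000=0.0000
k=4 src: inc=-1.000000, refl=-1.000000·-1.000000=1.0000; V=1.000000+-1.000000+1.000000=1.0000
k=5 load: inc=1.000000, refl=1.000000·-1.000000=-1.0000; V=0.000000+1.000000+-1.000000=0.0000

0 0 source 1.0000
1 1 load 0.0000
2 2 source 1.0000
3 3 load 0.0000
4 4 source 1.0000
5 5 load 0.0000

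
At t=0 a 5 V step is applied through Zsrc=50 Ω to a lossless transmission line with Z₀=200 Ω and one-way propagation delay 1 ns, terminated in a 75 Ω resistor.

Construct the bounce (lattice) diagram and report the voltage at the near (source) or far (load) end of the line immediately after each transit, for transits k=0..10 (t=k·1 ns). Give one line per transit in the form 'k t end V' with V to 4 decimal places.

Γ_L=-0.454545, Γ_S=-0.600000; launch V₁=5·200/250=4.000000
k=0 src: V=4.0000
k=1 load: inc=4.000000, refl=4.000000·-0.454545=-1.8182; V=0.000000+4.000000+-1.818182=2.1818
k=2 src: inc=-1.818182, refl=-1.818182·-0.600000=1.0909; V=4.000000+-1.818182+1.090909=3.2727
k=3 load: inc=1.090909, refl=1.090909·-0.454545=-0.4959; V=2.181818+1.090909+-0.495868=2.7769
k=4 src: inc=-0.495868, refl=-0.495868·-0.600000=0.2975; V=3.272727+-0.495868+0.297521=3.0744
k=5 load: inc=0.297521, refl=0.297521·-0.454545=-0.1352; V=2.776860+0.297521+-0.135237=2.9391
k=6 src: inc=-0.135237, refl=-0.135237·-0.600000=0.0811; V=3.074380+-0.135237+0.081142=3.0203
k=7 load: inc=0.081142, refl=0.081142·-0.454545=-0.0369; V=2.939144+0.081142+-0.036883=2.9834
k=8 src: inc=-0.036883, refl=-0.036883·-0.600000=0.0221; V=3.020285+-0.036883+0.022130=3.0055
k=9 load: inc=0.022130, refl=0.022130·-0.454545=-0.0101; V=2.983403+0.022130+-0.010059=2.9955
k=10 src: inc=-0.010059, refl=-0.010059·-0.600000=0.0060; V=3.005532+-0.010059+0.006035=3.0015

0 0 source 4.0000
1 1 load 2.1818
2 2 source 3.2727
3 3 load 2.7769
4 4 source 3.0744
5 5 load 2.9391
6 6 source 3.0203
7 7 load 2.9834
8 8 source 3.0055
9 9 load 2.9955
10 10 source 3.0015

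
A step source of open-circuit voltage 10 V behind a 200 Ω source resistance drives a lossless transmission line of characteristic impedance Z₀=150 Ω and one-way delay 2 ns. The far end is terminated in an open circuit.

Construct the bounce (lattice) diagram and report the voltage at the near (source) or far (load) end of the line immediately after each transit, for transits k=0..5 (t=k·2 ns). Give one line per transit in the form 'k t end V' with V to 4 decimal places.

Γ_L=1.000000, Γ_S=0.142857; launch V₁=10·150/350=4.285714
k=0 src: V=4.2857
k=1 load: inc=4.285714, refl=4.285714·1.000000=4.2857; V=0.000000+4.285714+4.285714=8.5714
k=2 src: inc=4.285714, refl=4.285714·0.142857=0.6122; V=4.285714+4.285714+0.612245=9.1837
k=3 load: inc=0.612245, refl=0.612245·1.000000=0.6122; V=8.571429+0.612245+0.612245=9.7959
k=4 src: inc=0.612245, refl=0.612245·0.142857=0.0875; V=9.183673+0.612245+0.087464=9.8834
k=5 load: inc=0.087464, refl=0.087464·1.000000=0.0875; V=9.795918+0.087464+0.087464=9.9708

0 0 source 4.2857
1 2 load 8.5714
2 4 source 9.1837
3 6 load 9.7959
4 8 source 9.8834
5 10 load 9.9708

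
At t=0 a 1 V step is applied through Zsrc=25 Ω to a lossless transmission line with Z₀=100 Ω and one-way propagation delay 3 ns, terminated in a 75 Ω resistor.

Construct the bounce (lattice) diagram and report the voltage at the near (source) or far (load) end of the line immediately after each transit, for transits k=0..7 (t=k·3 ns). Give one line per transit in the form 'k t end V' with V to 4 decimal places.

0 0 source 0.8000
1 3 load 0.6857
2 6 source 0.7543
3 9 load 0.7445
4 12 source 0.7504
5 15 load 0.7495
6 18 source 0.7500
7 21 load 0.7500

Γ_L=-0.142857, Γ_S=-0.600000; launch V₁=1·100/125=0.800000
k=0 src: V=0.8000
k=1 load: inc=0.800000, refl=0.800000·-0.142857=-0.1143; V=0.000000+0.800000+-0.114286=0.6857
k=2 src: inc=-0.114286, refl=-0.114286·-0.600000=0.0686; V=0.800000+-0.114286+0.068571=0.7543
k=3 load: inc=0.068571, refl=0.068571·-0.142857=-0.0098; V=0.685714+0.068571+-0.009796=0.7445
k=4 src: inc=-0.009796, refl=-0.009796·-0.600000=0.0059; V=0.754286+-0.009796+0.005878=0.7504
k=5 load: inc=0.005878, refl=0.005878·-0.142857=-0.0008; V=0.744490+0.005878+-0.000840=0.7495
k=6 src: inc=-0.000840, refl=-0.000840·-0.600000=0.0005; V=0.750367+-0.000840+0.000504=0.7500
k=7 load: inc=0.000504, refl=0.000504·-0.142857=-0.0001; V=0.749528+0.000504+-0.000072=0.7500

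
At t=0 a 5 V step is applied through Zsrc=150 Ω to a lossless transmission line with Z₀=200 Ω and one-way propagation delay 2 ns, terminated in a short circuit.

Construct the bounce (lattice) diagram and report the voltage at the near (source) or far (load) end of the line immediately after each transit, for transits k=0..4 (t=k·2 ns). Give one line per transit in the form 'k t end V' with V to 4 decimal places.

Γ_L=-1.000000, Γ_S=-0.142857; launch V₁=5·200/350=2.857143
k=0 src: V=2.8571
k=1 load: inc=2.857143, refl=2.857143·-1.000000=-2.8571; V=0.000000+2.857143+-2.857143=0.0000
k=2 src: inc=-2.857143, refl=-2.857143·-0.142857=0.4082; V=2.857143+-2.857143+0.408163=0.4082
k=3 load: inc=0.408163, refl=0.408163·-1.000000=-0.4082; V=0.000000+0.408163+-0.408163=0.0000
k=4 src: inc=-0.408163, refl=-0.408163·-0.142857=0.0583; V=0.408163+-0.408163+0.058309=0.0583

0 0 source 2.8571
1 2 load 0.0000
2 4 source 0.4082
3 6 load 0.0000
4 8 source 0.0583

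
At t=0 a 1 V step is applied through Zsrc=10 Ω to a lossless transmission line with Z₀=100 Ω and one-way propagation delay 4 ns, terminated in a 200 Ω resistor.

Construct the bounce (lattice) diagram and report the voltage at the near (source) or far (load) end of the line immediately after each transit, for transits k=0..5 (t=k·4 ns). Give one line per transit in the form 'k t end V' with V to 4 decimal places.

0 0 source 0.9091
1 4 load 1.2121
2 8 source 0.9642
3 12 load 0.8815
4 16 source 0.9492
5 20 load 0.9717

Γ_L=0.333333, Γ_S=-0.818182; launch V₁=1·100/110=0.909091
k=0 src: V=0.9091
k=1 load: inc=0.909091, refl=0.909091·0.333333=0.3030; V=0.000000+0.909091+0.303030=1.2121
k=2 src: inc=0.303030, refl=0.303030·-0.818182=-0.2479; V=0.909091+0.303030+-0.247934=0.9642
k=3 load: inc=-0.247934, refl=-0.247934·0.333333=-0.0826; V=1.212121+-0.247934+-0.082645=0.8815
k=4 src: inc=-0.082645, refl=-0.082645·-0.818182=0.0676; V=0.964187+-0.082645+0.067618=0.9492
k=5 load: inc=0.067618, refl=0.067618·0.333333=0.0225; V=0.881543+0.067618+0.022539=0.9717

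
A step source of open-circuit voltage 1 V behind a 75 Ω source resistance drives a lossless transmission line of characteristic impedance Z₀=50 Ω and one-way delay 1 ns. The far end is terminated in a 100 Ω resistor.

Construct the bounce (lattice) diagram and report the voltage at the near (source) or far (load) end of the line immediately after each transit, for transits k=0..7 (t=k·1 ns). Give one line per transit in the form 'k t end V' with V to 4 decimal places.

0 0 source 0.4000
1 1 load 0.5333
2 2 source 0.5600
3 3 load 0.5689
4 4 source 0.5707
5 5 load 0.5713
6 6 source 0.5714
7 7 load 0.5714

Γ_L=0.333333, Γ_S=0.200000; launch V₁=1·50/125=0.400000
k=0 src: V=0.4000
k=1 load: inc=0.400000, refl=0.400000·0.333333=0.1333; V=0.000000+0.400000+0.133333=0.5333
k=2 src: inc=0.133333, refl=0.133333·0.200000=0.0267; V=0.400000+0.133333+0.026667=0.5600
k=3 load: inc=0.026667, refl=0.026667·0.333333=0.0089; V=0.533333+0.026667+0.008889=0.5689
k=4 src: inc=0.008889, refl=0.008889·0.200000=0.0018; V=0.560000+0.008889+0.001778=0.5707
k=5 load: inc=0.001778, refl=0.001778·0.333333=0.0006; V=0.568889+0.001778+0.000593=0.5713
k=6 src: inc=0.000593, refl=0.000593·0.200000=0.0001; V=0.570667+0.000593+0.000119=0.5714
k=7 load: inc=0.000119, refl=0.000119·0.333333=0.0000; V=0.571259+0.000119+0.000040=0.5714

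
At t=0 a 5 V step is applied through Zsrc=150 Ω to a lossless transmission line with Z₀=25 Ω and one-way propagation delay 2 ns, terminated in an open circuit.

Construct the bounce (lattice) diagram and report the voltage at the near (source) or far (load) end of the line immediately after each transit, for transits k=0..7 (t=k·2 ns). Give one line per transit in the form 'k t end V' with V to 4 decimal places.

0 0 source 0.7143
1 2 load 1.4286
2 4 source 1.9388
3 6 load 2.4490
4 8 source 2.8134
5 10 load 3.1778
6 12 source 3.4382
7 14 load 3.6985

Γ_L=1.000000, Γ_S=0.714286; launch V₁=5·25/175=0.714286
k=0 src: V=0.7143
k=1 load: inc=0.714286, refl=0.714286·1.000000=0.7143; V=0.000000+0.714286+0.714286=1.4286
k=2 src: inc=0.714286, refl=0.714286·0.714286=0.5102; V=0.714286+0.714286+0.510204=1.9388
k=3 load: inc=0.510204, refl=0.510204·1.000000=0.5102; V=1.428571+0.510204+0.510204=2.4490
k=4 src: inc=0.510204, refl=0.510204·0.714286=0.3644; V=1.938776+0.510204+0.364431=2.8134
k=5 load: inc=0.364431, refl=0.364431·1.000000=0.3644; V=2.448980+0.364431+0.364431=3.1778
k=6 src: inc=0.364431, refl=0.364431·0.714286=0.2603; V=2.813411+0.364431+0.260308=3.4382
k=7 load: inc=0.260308, refl=0.260308·1.000000=0.2603; V=3.177843+0.260308+0.260308=3.6985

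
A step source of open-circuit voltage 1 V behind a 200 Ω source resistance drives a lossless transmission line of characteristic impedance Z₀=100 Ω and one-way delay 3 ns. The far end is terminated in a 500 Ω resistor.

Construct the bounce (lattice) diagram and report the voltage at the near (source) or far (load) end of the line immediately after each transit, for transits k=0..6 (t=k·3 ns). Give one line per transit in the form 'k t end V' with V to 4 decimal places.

0 0 source 0.3333
1 3 load 0.5556
2 6 source 0.6296
3 9 load 0.6790
4 12 source 0.6955
5 15 load 0.7064
6 18 source 0.7101

Γ_L=0.666667, Γ_S=0.333333; launch V₁=1·100/300=0.333333
k=0 src: V=0.3333
k=1 load: inc=0.333333, refl=0.333333·0.666667=0.2222; V=0.000000+0.333333+0.222222=0.5556
k=2 src: inc=0.222222, refl=0.222222·0.333333=0.0741; V=0.333333+0.222222+0.074074=0.6296
k=3 load: inc=0.074074, refl=0.074074·0.666667=0.0494; V=0.555556+0.074074+0.049383=0.6790
k=4 src: inc=0.049383, refl=0.049383·0.333333=0.0165; V=0.629630+0.049383+0.016461=0.6955
k=5 load: inc=0.016461, refl=0.016461·0.666667=0.0110; V=0.679012+0.016461+0.010974=0.7064
k=6 src: inc=0.010974, refl=0.010974·0.333333=0.0037; V=0.695473+0.010974+0.003658=0.7101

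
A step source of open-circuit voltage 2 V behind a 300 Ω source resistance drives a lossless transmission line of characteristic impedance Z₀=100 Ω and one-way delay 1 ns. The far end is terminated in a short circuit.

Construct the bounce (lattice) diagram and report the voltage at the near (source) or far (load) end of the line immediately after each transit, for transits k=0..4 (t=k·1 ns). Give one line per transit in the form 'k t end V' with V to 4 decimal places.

Γ_L=-1.000000, Γ_S=0.500000; launch V₁=2·100/400=0.500000
k=0 src: V=0.5000
k=1 load: inc=0.500000, refl=0.500000·-1.000000=-0.5000; V=0.000000+0.500000+-0.500000=0.0000
k=2 src: inc=-0.500000, refl=-0.500000·0.500000=-0.2500; V=0.500000+-0.500000+-0.250000=-0.2500
k=3 load: inc=-0.250000, refl=-0.250000·-1.000000=0.2500; V=0.000000+-0.250000+0.250000=0.0000
k=4 src: inc=0.250000, refl=0.250000·0.500000=0.1250; V=-0.250000+0.250000+0.125000=0.1250

0 0 source 0.5000
1 1 load 0.0000
2 2 source -0.2500
3 3 load 0.0000
4 4 source 0.1250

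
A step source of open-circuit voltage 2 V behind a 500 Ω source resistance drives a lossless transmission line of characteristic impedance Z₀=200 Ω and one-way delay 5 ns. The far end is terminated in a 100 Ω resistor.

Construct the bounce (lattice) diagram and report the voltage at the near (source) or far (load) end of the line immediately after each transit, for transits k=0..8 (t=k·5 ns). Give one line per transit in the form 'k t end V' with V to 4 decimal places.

Γ_L=-0.333333, Γ_S=0.428571; launch V₁=2·200/700=0.571429
k=0 src: V=0.5714
k=1 load: inc=0.571429, refl=0.571429·-0.333333=-0.1905; V=0.000000+0.571429+-0.190476=0.3810
k=2 src: inc=-0.190476, refl=-0.190476·0.428571=-0.0816; V=0.571429+-0.190476+-0.081633=0.2993
k=3 load: inc=-0.081633, refl=-0.081633·-0.333333=0.0272; V=0.380952+-0.081633+0.027211=0.3265
k=4 src: inc=0.027211, refl=0.027211·0.428571=0.0117; V=0.299320+0.027211+0.011662=0.3382
k=5 load: inc=0.011662, refl=0.011662·-0.333333=-0.0039; V=0.326531+0.011662+-0.003887=0.3343
k=6 src: inc=-0.003887, refl=-0.003887·0.428571=-0.0017; V=0.338192+-0.003887+-0.001666=0.3326
k=7 load: inc=-0.001666, refl=-0.001666·-0.333333=0.0006; V=0.334305+-0.001666+0.000555=0.3332
k=8 src: inc=0.000555, refl=0.000555·0.428571=0.0002; V=0.332639+0.000555+0.000238=0.3334

0 0 source 0.5714
1 5 load 0.3810
2 10 source 0.2993
3 15 load 0.3265
4 20 source 0.3382
5 25 load 0.3343
6 30 source 0.3326
7 35 load 0.3332
8 40 source 0.3334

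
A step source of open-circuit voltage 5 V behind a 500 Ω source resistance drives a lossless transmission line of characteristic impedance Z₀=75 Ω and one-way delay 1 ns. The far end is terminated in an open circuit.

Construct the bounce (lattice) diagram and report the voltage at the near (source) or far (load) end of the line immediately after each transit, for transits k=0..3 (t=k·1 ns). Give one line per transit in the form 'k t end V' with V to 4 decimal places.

0 0 source 0.6522
1 1 load 1.3043
2 2 source 1.7864
3 3 load 2.2684

Γ_L=1.000000, Γ_S=0.739130; launch V₁=5·75/575=0.652174
k=0 src: V=0.6522
k=1 load: inc=0.652174, refl=0.652174·1.000000=0.6522; V=0.000000+0.652174+0.652174=1.3043
k=2 src: inc=0.652174, refl=0.652174·0.739130=0.4820; V=0.652174+0.652174+0.482042=1.7864
k=3 load: inc=0.482042, refl=0.482042·1.000000=0.4820; V=1.304348+0.482042+0.482042=2.2684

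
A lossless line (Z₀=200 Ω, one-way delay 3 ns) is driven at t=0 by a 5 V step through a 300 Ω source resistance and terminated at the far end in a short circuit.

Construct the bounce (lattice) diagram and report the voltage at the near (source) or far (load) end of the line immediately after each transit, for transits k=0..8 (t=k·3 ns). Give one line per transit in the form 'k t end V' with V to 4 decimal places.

Γ_L=-1.000000, Γ_S=0.200000; launch V₁=5·200/500=2.000000
k=0 src: V=2.0000
k=1 load: inc=2.000000, refl=2.000000·-1.000000=-2.0000; V=0.000000+2.000000+-2.000000=0.0000
k=2 src: inc=-2.000000, refl=-2.000000·0.200000=-0.4000; V=2.000000+-2.000000+-0.400000=-0.4000
k=3 load: inc=-0.400000, refl=-0.400000·-1.000000=0.4000; V=0.000000+-0.400000+0.400000=0.0000
k=4 src: inc=0.400000, refl=0.400000·0.200000=0.0800; V=-0.400000+0.400000+0.080000=0.0800
k=5 load: inc=0.080000, refl=0.080000·-1.000000=-0.0800; V=0.000000+0.080000+-0.080000=0.0000
k=6 src: inc=-0.080000, refl=-0.080000·0.200000=-0.0160; V=0.080000+-0.080000+-0.016000=-0.0160
k=7 load: inc=-0.016000, refl=-0.016000·-1.000000=0.0160; V=0.000000+-0.016000+0.016000=0.0000
k=8 src: inc=0.016000, refl=0.016000·0.200000=0.0032; V=-0.016000+0.016000+0.003200=0.0032

0 0 source 2.0000
1 3 load 0.0000
2 6 source -0.4000
3 9 load 0.0000
4 12 source 0.0800
5 15 load 0.0000
6 18 source -0.0160
7 21 load 0.0000
8 24 source 0.0032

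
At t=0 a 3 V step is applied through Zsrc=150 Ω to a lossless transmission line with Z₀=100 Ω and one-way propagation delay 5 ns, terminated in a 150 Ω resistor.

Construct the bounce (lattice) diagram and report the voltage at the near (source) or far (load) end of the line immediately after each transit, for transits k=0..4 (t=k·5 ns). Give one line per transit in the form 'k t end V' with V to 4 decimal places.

Γ_L=0.200000, Γ_S=0.200000; launch V₁=3·100/250=1.200000
k=0 src: V=1.2000
k=1 load: inc=1.200000, refl=1.200000·0.200000=0.2400; V=0.000000+1.200000+0.240000=1.4400
k=2 src: inc=0.240000, refl=0.240000·0.200000=0.0480; V=1.200000+0.240000+0.048000=1.4880
k=3 load: inc=0.048000, refl=0.048000·0.200000=0.0096; V=1.440000+0.048000+0.009600=1.4976
k=4 src: inc=0.009600, refl=0.009600·0.200000=0.0019; V=1.488000+0.009600+0.001920=1.4995

0 0 source 1.2000
1 5 load 1.4400
2 10 source 1.4880
3 15 load 1.4976
4 20 source 1.4995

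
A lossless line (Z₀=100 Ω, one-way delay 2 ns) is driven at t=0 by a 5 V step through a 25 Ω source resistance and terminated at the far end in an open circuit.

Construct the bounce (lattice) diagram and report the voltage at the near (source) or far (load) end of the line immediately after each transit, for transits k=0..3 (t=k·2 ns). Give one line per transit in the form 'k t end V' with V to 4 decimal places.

0 0 source 4.0000
1 2 load 8.0000
2 4 source 5.6000
3 6 load 3.2000

Γ_L=1.000000, Γ_S=-0.600000; launch V₁=5·100/125=4.000000
k=0 src: V=4.0000
k=1 load: inc=4.000000, refl=4.000000·1.000000=4.0000; V=0.000000+4.000000+4.000000=8.0000
k=2 src: inc=4.000000, refl=4.000000·-0.600000=-2.4000; V=4.000000+4.000000+-2.400000=5.6000
k=3 load: inc=-2.400000, refl=-2.400000·1.000000=-2.4000; V=8.000000+-2.400000+-2.400000=3.2000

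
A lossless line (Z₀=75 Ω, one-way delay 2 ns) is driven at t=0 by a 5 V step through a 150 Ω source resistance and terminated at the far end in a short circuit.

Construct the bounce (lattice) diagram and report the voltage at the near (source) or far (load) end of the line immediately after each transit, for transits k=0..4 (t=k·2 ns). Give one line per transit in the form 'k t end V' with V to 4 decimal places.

0 0 source 1.6667
1 2 load 0.0000
2 4 source -0.5556
3 6 load 0.0000
4 8 source 0.1852

Γ_L=-1.000000, Γ_S=0.333333; launch V₁=5·75/225=1.666667
k=0 src: V=1.6667
k=1 load: inc=1.666667, refl=1.666667·-1.000000=-1.6667; V=0.000000+1.666667+-1.666667=0.0000
k=2 src: inc=-1.666667, refl=-1.666667·0.333333=-0.5556; V=1.666667+-1.666667+-0.555556=-0.5556
k=3 load: inc=-0.555556, refl=-0.555556·-1.000000=0.5556; V=0.000000+-0.555556+0.555556=0.0000
k=4 src: inc=0.555556, refl=0.555556·0.333333=0.1852; V=-0.555556+0.555556+0.185185=0.1852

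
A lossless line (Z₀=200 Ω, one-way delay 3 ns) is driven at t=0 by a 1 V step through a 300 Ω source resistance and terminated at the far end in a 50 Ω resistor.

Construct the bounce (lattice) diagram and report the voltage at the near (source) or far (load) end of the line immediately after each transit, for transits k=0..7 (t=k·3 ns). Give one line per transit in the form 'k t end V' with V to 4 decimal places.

0 0 source 0.4000
1 3 load 0.1600
2 6 source 0.1120
3 9 load 0.1408
4 12 source 0.1466
5 15 load 0.1431
6 18 source 0.1424
7 21 load 0.1428

Γ_L=-0.600000, Γ_S=0.200000; launch V₁=1·200/500=0.400000
k=0 src: V=0.4000
k=1 load: inc=0.400000, refl=0.400000·-0.600000=-0.2400; V=0.000000+0.400000+-0.240000=0.1600
k=2 src: inc=-0.240000, refl=-0.240000·0.200000=-0.0480; V=0.400000+-0.240000+-0.048000=0.1120
k=3 load: inc=-0.048000, refl=-0.048000·-0.600000=0.0288; V=0.160000+-0.048000+0.028800=0.1408
k=4 src: inc=0.028800, refl=0.028800·0.200000=0.0058; V=0.112000+0.028800+0.005760=0.1466
k=5 load: inc=0.005760, refl=0.005760·-0.600000=-0.0035; V=0.140800+0.005760+-0.003456=0.1431
k=6 src: inc=-0.003456, refl=-0.003456·0.200000=-0.0007; V=0.146560+-0.003456+-0.000691=0.1424
k=7 load: inc=-0.000691, refl=-0.000691·-0.600000=0.0004; V=0.143104+-0.000691+0.000415=0.1428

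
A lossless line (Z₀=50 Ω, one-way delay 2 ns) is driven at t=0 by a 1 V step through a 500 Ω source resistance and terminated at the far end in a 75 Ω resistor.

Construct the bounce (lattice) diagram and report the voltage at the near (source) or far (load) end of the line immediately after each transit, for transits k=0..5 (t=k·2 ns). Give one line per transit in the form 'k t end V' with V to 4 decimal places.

0 0 source 0.0909
1 2 load 0.1091
2 4 source 0.1240
3 6 load 0.1269
4 8 source 0.1294
5 10 load 0.1299

Γ_L=0.200000, Γ_S=0.818182; launch V₁=1·50/550=0.090909
k=0 src: V=0.0909
k=1 load: inc=0.090909, refl=0.090909·0.200000=0.0182; V=0.000000+0.090909+0.018182=0.1091
k=2 src: inc=0.018182, refl=0.018182·0.818182=0.0149; V=0.090909+0.018182+0.014876=0.1240
k=3 load: inc=0.014876, refl=0.014876·0.200000=0.0030; V=0.109091+0.014876+0.002975=0.1269
k=4 src: inc=0.002975, refl=0.002975·0.818182=0.0024; V=0.123967+0.002975+0.002434=0.1294
k=5 load: inc=0.002434, refl=0.002434·0.200000=0.0005; V=0.126942+0.002434+0.000487=0.1299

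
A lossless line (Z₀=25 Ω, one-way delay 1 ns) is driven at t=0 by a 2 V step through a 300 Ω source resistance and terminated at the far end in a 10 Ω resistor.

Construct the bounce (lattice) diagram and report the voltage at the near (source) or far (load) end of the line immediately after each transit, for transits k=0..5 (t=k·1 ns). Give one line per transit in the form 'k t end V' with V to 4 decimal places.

0 0 source 0.1538
1 1 load 0.0879
2 2 source 0.0321
3 3 load 0.0560
4 4 source 0.0763
5 5 load 0.0676

Γ_L=-0.428571, Γ_S=0.846154; launch V₁=2·25/325=0.153846
k=0 src: V=0.1538
k=1 load: inc=0.153846, refl=0.153846·-0.428571=-0.0659; V=0.000000+0.153846+-0.065934=0.0879
k=2 src: inc=-0.065934, refl=-0.065934·0.846154=-0.0558; V=0.153846+-0.065934+-0.055790=0.0321
k=3 load: inc=-0.055790, refl=-0.055790·-0.428571=0.0239; V=0.087912+-0.055790+0.023910=0.0560
k=4 src: inc=0.023910, refl=0.023910·0.846154=0.0202; V=0.032122+0.023910+0.020232=0.0763
k=5 load: inc=0.020232, refl=0.020232·-0.428571=-0.0087; V=0.056032+0.020232+-0.008671=0.0676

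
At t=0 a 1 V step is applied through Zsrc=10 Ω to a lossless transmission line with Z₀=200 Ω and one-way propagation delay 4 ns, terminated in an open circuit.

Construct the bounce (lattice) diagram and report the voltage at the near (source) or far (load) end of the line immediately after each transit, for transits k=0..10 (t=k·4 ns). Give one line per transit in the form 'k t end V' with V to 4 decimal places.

Γ_L=1.000000, Γ_S=-0.904762; launch V₁=1·200/210=0.952381
k=0 src: V=0.9524
k=1 load: inc=0.952381, refl=0.952381·1.000000=0.9524; V=0.000000+0.952381+0.952381=1.9048
k=2 src: inc=0.952381, refl=0.952381·-0.904762=-0.8617; V=0.952381+0.952381+-0.861678=1.0431
k=3 load: inc=-0.861678, refl=-0.861678·1.000000=-0.8617; V=1.904762+-0.861678+-0.861678=0.1814
k=4 src: inc=-0.861678, refl=-0.861678·-0.904762=0.7796; V=1.043084+-0.861678+0.779613=0.9610
k=5 load: inc=0.779613, refl=0.779613·1.000000=0.7796; V=0.181406+0.779613+0.779613=1.7406
k=6 src: inc=0.779613, refl=0.779613·-0.904762=-0.7054; V=0.961019+0.779613+-0.705365=1.0353
k=7 load: inc=-0.705365, refl=-0.705365·1.000000=-0.7054; V=1.740633+-0.705365+-0.705365=0.3299
k=8 src: inc=-0.705365, refl=-0.705365·-0.904762=0.6382; V=1.035268+-0.705365+0.638187=0.9681
k=9 load: inc=0.638187, refl=0.638187·1.000000=0.6382; V=0.329904+0.638187+0.638187=1.6063
k=10 src: inc=0.638187, refl=0.638187·-0.904762=-0.5774; V=0.968091+0.638187+-0.577407=1.0289

0 0 source 0.9524
1 4 load 1.9048
2 8 source 1.0431
3 12 load 0.1814
4 16 source 0.9610
5 20 load 1.7406
6 24 source 1.0353
7 28 load 0.3299
8 32 source 0.9681
9 36 load 1.6063
10 40 source 1.0289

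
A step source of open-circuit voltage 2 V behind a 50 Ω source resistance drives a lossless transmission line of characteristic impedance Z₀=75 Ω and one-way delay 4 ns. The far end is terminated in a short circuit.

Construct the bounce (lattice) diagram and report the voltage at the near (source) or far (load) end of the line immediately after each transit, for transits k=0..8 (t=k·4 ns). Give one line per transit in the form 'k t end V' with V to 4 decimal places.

0 0 source 1.2000
1 4 load 0.0000
2 8 source 0.2400
3 12 load 0.0000
4 16 source 0.0480
5 20 load 0.0000
6 24 source 0.0096
7 28 load 0.0000
8 32 source 0.0019

Γ_L=-1.000000, Γ_S=-0.200000; launch V₁=2·75/125=1.200000
k=0 src: V=1.2000
k=1 load: inc=1.200000, refl=1.200000·-1.000000=-1.2000; V=0.000000+1.200000+-1.200000=0.0000
k=2 src: inc=-1.200000, refl=-1.200000·-0.200000=0.2400; V=1.200000+-1.200000+0.240000=0.2400
k=3 load: inc=0.240000, refl=0.240000·-1.000000=-0.2400; V=0.000000+0.240000+-0.240000=0.0000
k=4 src: inc=-0.240000, refl=-0.240000·-0.200000=0.0480; V=0.240000+-0.240000+0.048000=0.0480
k=5 load: inc=0.048000, refl=0.048000·-1.000000=-0.0480; V=0.000000+0.048000+-0.048000=0.0000
k=6 src: inc=-0.048000, refl=-0.048000·-0.200000=0.0096; V=0.048000+-0.048000+0.009600=0.0096
k=7 load: inc=0.009600, refl=0.009600·-1.000000=-0.0096; V=0.000000+0.009600+-0.009600=0.0000
k=8 src: inc=-0.009600, refl=-0.009600·-0.200000=0.0019; V=0.009600+-0.009600+0.001920=0.0019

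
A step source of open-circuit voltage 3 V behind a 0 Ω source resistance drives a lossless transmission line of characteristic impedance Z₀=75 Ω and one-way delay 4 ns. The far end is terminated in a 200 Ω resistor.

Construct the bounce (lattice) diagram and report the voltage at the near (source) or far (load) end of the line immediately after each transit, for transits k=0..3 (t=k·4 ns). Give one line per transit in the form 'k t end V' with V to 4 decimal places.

Γ_L=0.454545, Γ_S=-1.000000; launch V₁=3·75/75=3.000000
k=0 src: V=3.0000
k=1 load: inc=3.000000, refl=3.000000·0.454545=1.3636; V=0.000000+3.000000+1.363636=4.3636
k=2 src: inc=1.363636, refl=1.363636·-1.000000=-1.3636; V=3.000000+1.363636+-1.363636=3.0000
k=3 load: inc=-1.363636, refl=-1.363636·0.454545=-0.6198; V=4.363636+-1.363636+-0.619835=2.3802

0 0 source 3.0000
1 4 load 4.3636
2 8 source 3.0000
3 12 load 2.3802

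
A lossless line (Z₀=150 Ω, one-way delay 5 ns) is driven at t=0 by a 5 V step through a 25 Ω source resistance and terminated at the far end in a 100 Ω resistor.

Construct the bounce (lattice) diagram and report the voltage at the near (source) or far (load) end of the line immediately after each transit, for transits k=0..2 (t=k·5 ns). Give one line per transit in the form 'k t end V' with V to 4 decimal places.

Γ_L=-0.200000, Γ_S=-0.714286; launch V₁=5·150/175=4.285714
k=0 src: V=4.2857
k=1 load: inc=4.285714, refl=4.285714·-0.200000=-0.8571; V=0.000000+4.285714+-0.857143=3.4286
k=2 src: inc=-0.857143, refl=-0.857143·-0.714286=0.6122; V=4.285714+-0.857143+0.612245=4.0408

0 0 source 4.2857
1 5 load 3.4286
2 10 source 4.0408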